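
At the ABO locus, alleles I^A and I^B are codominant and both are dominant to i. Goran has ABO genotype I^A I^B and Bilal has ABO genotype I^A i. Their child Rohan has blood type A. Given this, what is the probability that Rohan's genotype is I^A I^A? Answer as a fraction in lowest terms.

1/2

Cross I^A I^B × I^A i → 1/4 I^A I^A, 1/4 I^A I^B, 1/4 I^A i, 1/4 I^B i.
Type-A genotypes among offspring: I^A I^A (1/4), I^A i (1/4); total 1/2.
P(I^A I^A | type A) = (1/4) / (1/2) = 1/2.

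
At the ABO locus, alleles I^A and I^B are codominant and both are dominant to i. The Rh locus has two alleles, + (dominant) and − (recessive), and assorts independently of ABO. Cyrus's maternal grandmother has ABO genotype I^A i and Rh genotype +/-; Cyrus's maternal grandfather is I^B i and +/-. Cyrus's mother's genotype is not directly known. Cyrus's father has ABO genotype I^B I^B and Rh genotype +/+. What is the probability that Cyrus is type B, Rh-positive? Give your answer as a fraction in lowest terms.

3/4

Cyrus's mother's ABO genotype from I^A i × I^B i: 1/4 I^A I^B, 1/4 I^A i, 1/4 I^B i, 1/4 i i.
Crossing each possibility with the father I^B I^B and summing P(type B): 1/4·1/2 + 1/4·1/2 + 1/4·1 + 1/4·1 = 3/4.
Similarly for Rh via the mother's Rh distribution: P(Rh+) = 1.
Independent loci: 3/4 × 1 = 3/4.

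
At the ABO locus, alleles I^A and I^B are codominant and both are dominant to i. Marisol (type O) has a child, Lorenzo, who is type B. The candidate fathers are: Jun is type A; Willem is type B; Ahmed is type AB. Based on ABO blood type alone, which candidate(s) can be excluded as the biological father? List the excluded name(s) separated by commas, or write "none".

Jun

A candidate is excluded only if no genotype consistent with his phenotype could produce a type B child with a type O mother.
Jun (type A): no genotype consistent with that phenotype can produce a type-B child with a type-O mother.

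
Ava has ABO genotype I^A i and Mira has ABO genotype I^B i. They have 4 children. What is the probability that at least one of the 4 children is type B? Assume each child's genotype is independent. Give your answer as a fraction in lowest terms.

ABO cross I^A i × I^B i → 1/4 O, 1/4 A, 1/4 B, 1/4 AB.
So P(type B) = 1/4 per child.
P(none) = (3/4)^4 = 81/256; P(at least one) = 1 − 81/256 = 175/256.

175/256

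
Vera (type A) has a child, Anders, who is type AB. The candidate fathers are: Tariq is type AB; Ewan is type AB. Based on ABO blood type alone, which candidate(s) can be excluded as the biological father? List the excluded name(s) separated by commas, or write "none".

none

A candidate is excluded only if no genotype consistent with his phenotype could produce a type AB child with a type A mother.
Every candidate has at least one consistent genotype combination, so none can be excluded.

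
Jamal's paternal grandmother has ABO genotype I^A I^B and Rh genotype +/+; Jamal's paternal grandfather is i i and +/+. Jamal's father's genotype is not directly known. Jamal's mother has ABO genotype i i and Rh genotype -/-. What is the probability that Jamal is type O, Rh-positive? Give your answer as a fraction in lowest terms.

1/2

Jamal's father's ABO genotype from I^A I^B × i i: 1/2 I^A i, 1/2 I^B i.
Crossing each possibility with the mother i i and summing P(type O): 1/2·1/2 + 1/2·1/2 = 1/2.
Similarly for Rh via the father's Rh distribution: P(Rh+) = 1.
Independent loci: 1/2 × 1 = 1/2.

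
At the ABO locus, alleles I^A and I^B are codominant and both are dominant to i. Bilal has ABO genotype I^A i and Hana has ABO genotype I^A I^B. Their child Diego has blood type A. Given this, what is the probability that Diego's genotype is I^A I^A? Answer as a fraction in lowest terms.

Cross I^A i × I^A I^B → 1/4 I^A I^A, 1/4 I^A I^B, 1/4 I^A i, 1/4 I^B i.
Type-A genotypes among offspring: I^A I^A (1/4), I^A i (1/4); total 1/2.
P(I^A I^A | type A) = (1/4) / (1/2) = 1/2.

1/2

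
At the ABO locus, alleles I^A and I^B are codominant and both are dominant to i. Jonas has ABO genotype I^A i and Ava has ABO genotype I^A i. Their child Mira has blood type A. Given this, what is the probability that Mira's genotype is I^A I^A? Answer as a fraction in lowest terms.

1/3

Cross I^A i × I^A i → 1/4 I^A I^A, 1/2 I^A i, 1/4 i i.
Type-A genotypes among offspring: I^A I^A (1/4), I^A i (1/2); total 3/4.
P(I^A I^A | type A) = (1/4) / (3/4) = 1/3.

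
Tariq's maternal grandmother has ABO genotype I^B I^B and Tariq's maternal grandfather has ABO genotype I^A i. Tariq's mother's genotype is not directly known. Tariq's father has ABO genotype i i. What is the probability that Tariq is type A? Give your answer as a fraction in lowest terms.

1/4

Tariq's mother's ABO genotype from I^B I^B × I^A i: 1/2 I^A I^B, 1/2 I^B i.
Crossing each possibility with the father i i and summing P(type A): 1/2·1/2 + 1/2·0 = 1/4.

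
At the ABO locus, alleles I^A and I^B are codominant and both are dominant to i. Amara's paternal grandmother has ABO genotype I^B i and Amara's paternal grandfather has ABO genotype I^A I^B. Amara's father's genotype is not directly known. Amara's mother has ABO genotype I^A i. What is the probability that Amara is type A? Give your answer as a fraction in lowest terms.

Amara's father's ABO genotype from I^B i × I^A I^B: 1/4 I^A I^B, 1/4 I^A i, 1/4 I^B I^B, 1/4 I^B i.
Crossing each possibility with the mother I^A i and summing P(type A): 1/4·1/2 + 1/4·3/4 + 1/4·0 + 1/4·1/4 = 3/8.

3/8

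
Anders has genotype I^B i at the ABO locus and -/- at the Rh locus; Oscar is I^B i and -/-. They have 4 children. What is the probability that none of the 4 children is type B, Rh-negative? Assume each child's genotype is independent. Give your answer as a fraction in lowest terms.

1/256

ABO cross I^B i × I^B i → 1/4 O, 3/4 B.
Rh cross -/- × -/- → 1 Rh-; so P(type B, Rh-negative) = 3/4 × 1 = 3/4 per child.
P(not type B, Rh-negative) = 1/4 for one child; (1/4)^4 = 1/256.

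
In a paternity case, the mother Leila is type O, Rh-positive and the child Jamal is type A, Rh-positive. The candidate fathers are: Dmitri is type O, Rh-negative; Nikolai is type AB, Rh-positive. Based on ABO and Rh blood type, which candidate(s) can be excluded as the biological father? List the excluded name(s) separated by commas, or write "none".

Dmitri

A candidate is excluded only if no genotype consistent with his phenotype could produce a type A, Rh-positive child with a type O, Rh-positive mother.
Dmitri (type O, Rh-): no genotype consistent with that phenotype can produce a type-A Rh+ child with a type-O mother.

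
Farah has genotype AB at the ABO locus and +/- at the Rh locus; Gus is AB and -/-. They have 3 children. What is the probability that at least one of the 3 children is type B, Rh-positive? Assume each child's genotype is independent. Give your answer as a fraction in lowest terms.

169/512

ABO cross AB × AB → 1/4 A, 1/4 B, 1/2 AB.
Rh cross +/- × -/- → 1/2 Rh+, 1/2 Rh-; so P(type B, Rh-positive) = 1/4 × 1/2 = 1/8 per child.
P(none) = (7/8)^3 = 343/512; P(at least one) = 1 − 343/512 = 169/512.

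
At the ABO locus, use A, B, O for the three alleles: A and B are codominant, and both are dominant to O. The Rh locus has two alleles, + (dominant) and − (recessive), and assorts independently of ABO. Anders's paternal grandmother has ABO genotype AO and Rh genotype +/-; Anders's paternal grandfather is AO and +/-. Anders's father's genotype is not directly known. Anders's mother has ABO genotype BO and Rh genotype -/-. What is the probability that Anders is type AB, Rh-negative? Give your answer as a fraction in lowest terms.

1/8

Anders's father's ABO genotype from AO × AO: 1/4 AA, 1/2 AO, 1/4 OO.
Crossing each possibility with the mother BO and summing P(type AB): 1/4·1/2 + 1/2·1/4 + 1/4·0 = 1/4.
Similarly for Rh via the father's Rh distribution: P(Rh-) = 1/2.
Independent loci: 1/4 × 1/2 = 1/8.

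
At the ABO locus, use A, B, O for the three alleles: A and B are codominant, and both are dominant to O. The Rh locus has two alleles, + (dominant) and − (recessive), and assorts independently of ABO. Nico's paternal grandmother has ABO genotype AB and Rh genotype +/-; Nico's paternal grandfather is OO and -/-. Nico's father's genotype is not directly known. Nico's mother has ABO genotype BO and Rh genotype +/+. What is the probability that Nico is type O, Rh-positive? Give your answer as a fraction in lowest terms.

1/4

Nico's father's ABO genotype from AB × OO: 1/2 AO, 1/2 BO.
Crossing each possibility with the mother BO and summing P(type O): 1/2·1/4 + 1/2·1/4 = 1/4.
Similarly for Rh via the father's Rh distribution: P(Rh+) = 1.
Independent loci: 1/4 × 1 = 1/4.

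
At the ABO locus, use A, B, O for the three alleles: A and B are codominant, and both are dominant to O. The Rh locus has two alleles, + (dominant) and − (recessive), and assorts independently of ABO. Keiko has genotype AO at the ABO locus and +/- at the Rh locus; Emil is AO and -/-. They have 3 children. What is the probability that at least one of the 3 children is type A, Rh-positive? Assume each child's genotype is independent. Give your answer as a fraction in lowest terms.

ABO cross AO × AO → 1/4 O, 3/4 A.
Rh cross +/- × -/- → 1/2 Rh+, 1/2 Rh-; so P(type A, Rh-positive) = 3/4 × 1/2 = 3/8 per child.
P(none) = (5/8)^3 = 125/512; P(at least one) = 1 − 125/512 = 387/512.

387/512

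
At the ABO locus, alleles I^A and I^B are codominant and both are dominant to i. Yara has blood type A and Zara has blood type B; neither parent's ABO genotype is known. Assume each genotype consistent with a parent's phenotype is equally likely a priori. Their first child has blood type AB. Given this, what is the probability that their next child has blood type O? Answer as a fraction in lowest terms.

1/36

Possible genotypes: Yara ∈ {I^A I^A, I^A i}; Zara ∈ {I^B I^B, I^B i}.
Weight each parental genotype pair by prior × P(type-AB child):
  I^A I^A × I^B I^B: posterior weight 4/9; P(next child type O) = 0.
  I^A I^A × I^B i: posterior weight 2/9; P(next child type O) = 0.
  I^A i × I^B I^B: posterior weight 2/9; P(next child type O) = 0.
  I^A i × I^B i: posterior weight 1/9; P(next child type O) = 1/4.
Weighted sum = 1/36.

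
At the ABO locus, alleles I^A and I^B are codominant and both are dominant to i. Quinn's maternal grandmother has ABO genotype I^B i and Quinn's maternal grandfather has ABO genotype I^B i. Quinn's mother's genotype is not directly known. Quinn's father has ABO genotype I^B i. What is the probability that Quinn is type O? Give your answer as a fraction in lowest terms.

1/4

Quinn's mother's ABO genotype from I^B i × I^B i: 1/4 I^B I^B, 1/2 I^B i, 1/4 i i.
Crossing each possibility with the father I^B i and summing P(type O): 1/4·0 + 1/2·1/4 + 1/4·1/2 = 1/4.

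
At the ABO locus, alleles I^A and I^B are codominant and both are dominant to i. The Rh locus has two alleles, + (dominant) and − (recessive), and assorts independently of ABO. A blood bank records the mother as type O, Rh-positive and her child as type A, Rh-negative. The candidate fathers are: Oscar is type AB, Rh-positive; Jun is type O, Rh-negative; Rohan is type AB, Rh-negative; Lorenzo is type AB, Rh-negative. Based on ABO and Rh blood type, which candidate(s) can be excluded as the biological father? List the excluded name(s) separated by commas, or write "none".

Jun

A candidate is excluded only if no genotype consistent with his phenotype could produce a type A, Rh-negative child with a type O, Rh-positive mother.
Jun (type O, Rh-): no genotype consistent with that phenotype can produce a type-A Rh- child with a type-O mother.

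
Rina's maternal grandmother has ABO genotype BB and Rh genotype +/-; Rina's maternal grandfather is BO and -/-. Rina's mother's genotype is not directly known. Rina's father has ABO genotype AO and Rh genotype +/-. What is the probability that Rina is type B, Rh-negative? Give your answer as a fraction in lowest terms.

9/64

Rina's mother's ABO genotype from BB × BO: 1/2 BB, 1/2 BO.
Crossing each possibility with the father AO and summing P(type B): 1/2·1/2 + 1/2·1/4 = 3/8.
Similarly for Rh via the mother's Rh distribution: P(Rh-) = 3/8.
Independent loci: 3/8 × 3/8 = 9/64.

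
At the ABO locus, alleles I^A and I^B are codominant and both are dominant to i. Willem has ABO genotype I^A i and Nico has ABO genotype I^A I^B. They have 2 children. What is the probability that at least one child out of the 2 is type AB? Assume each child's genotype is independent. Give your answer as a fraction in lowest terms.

ABO cross I^A i × I^A I^B → 1/2 A, 1/4 B, 1/4 AB.
So P(type AB) = 1/4 per child.
P(none) = (3/4)^2 = 9/16; P(at least one) = 1 − 9/16 = 7/16.

7/16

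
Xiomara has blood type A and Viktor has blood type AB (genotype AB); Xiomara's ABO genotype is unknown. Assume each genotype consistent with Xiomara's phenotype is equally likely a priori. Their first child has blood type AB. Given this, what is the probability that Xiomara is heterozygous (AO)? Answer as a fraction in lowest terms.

Possible genotypes: Xiomara ∈ {AA, AO}; Viktor ∈ {AB}.
Weight each parental genotype pair by prior × P(type-AB child):
  AA × AB: posterior weight 2/3.
  AO × AB: posterior weight 1/3.
Sum the posterior weight over pairs where Xiomara is AO: 1/3.

1/3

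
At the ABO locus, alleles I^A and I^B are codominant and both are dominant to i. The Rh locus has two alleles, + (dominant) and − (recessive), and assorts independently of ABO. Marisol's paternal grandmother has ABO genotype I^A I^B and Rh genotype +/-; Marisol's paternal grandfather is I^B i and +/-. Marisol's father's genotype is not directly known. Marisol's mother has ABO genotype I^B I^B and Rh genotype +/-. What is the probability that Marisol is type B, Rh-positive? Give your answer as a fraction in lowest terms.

9/16

Marisol's father's ABO genotype from I^A I^B × I^B i: 1/4 I^A I^B, 1/4 I^A i, 1/4 I^B I^B, 1/4 I^B i.
Crossing each possibility with the mother I^B I^B and summing P(type B): 1/4·1/2 + 1/4·1/2 + 1/4·1 + 1/4·1 = 3/4.
Similarly for Rh via the father's Rh distribution: P(Rh+) = 3/4.
Independent loci: 3/4 × 3/4 = 9/16.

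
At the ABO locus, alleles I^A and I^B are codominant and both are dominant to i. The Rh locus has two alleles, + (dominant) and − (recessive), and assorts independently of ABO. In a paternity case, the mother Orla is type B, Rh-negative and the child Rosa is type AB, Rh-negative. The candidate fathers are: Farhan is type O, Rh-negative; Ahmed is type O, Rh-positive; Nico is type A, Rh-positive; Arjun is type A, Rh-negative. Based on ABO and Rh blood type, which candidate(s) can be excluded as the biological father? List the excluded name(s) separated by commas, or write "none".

Farhan, Ahmed

A candidate is excluded only if no genotype consistent with his phenotype could produce a type AB, Rh-negative child with a type B, Rh-negative mother.
Farhan (type O, Rh-): no genotype consistent with that phenotype can produce a type-AB Rh- child with a type-B mother.
Ahmed (type O, Rh+): no genotype consistent with that phenotype can produce a type-AB Rh- child with a type-B mother.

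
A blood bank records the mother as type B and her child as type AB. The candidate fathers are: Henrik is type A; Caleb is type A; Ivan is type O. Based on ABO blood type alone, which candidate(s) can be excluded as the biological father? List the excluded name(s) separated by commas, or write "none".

A candidate is excluded only if no genotype consistent with his phenotype could produce a type AB child with a type B mother.
Ivan (type O): no genotype consistent with that phenotype can produce a type-AB child with a type-B mother.

Ivan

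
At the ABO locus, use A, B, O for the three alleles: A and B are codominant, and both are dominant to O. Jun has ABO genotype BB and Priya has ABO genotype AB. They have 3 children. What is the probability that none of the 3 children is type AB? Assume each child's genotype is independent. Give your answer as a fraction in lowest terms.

1/8

ABO cross BB × AB → 1/2 B, 1/2 AB.
So P(type AB) = 1/2 per child.
P(not type AB) = 1/2 for one child; (1/2)^3 = 1/8.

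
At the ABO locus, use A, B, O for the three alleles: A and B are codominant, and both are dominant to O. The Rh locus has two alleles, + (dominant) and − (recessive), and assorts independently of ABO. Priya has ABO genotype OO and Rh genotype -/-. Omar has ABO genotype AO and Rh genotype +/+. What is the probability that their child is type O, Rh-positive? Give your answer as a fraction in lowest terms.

1/2

ABO cross OO × AO → offspring phenotypes: 1/2 O, 1/2 A.
Rh cross -/- × +/+ → 1 Rh+.
Independent loci: P(type O, Rh-positive) = 1/2 × 1 = 1/2.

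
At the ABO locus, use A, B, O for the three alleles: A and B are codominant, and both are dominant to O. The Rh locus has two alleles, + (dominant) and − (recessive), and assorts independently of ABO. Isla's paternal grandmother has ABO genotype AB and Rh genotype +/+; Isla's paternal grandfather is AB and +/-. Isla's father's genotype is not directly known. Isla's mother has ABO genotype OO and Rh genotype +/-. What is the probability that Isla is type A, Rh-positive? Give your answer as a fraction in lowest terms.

Isla's father's ABO genotype from AB × AB: 1/4 AA, 1/2 AB, 1/4 BB.
Crossing each possibility with the mother OO and summing P(type A): 1/4·1 + 1/2·1/2 + 1/4·0 = 1/2.
Similarly for Rh via the father's Rh distribution: P(Rh+) = 7/8.
Independent loci: 1/2 × 7/8 = 7/16.

7/16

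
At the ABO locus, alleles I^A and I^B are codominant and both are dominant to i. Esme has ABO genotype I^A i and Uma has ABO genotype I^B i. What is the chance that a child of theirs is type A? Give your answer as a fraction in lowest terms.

1/4

ABO cross I^A i × I^B i → offspring phenotypes: 1/4 O, 1/4 A, 1/4 B, 1/4 AB.
So P(type A) = 1/4.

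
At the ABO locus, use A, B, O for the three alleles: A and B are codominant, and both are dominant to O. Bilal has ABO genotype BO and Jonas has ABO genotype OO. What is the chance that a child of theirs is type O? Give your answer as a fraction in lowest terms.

1/2

ABO cross BO × OO → offspring phenotypes: 1/2 O, 1/2 B.
So P(type O) = 1/2.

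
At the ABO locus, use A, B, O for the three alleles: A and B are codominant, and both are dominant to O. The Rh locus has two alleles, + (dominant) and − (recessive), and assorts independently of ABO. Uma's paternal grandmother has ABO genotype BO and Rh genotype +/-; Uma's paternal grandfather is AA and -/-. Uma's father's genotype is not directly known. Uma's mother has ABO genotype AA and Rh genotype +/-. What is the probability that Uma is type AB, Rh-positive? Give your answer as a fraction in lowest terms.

5/32

Uma's father's ABO genotype from BO × AA: 1/2 AB, 1/2 AO.
Crossing each possibility with the mother AA and summing P(type AB): 1/2·1/2 + 1/2·0 = 1/4.
Similarly for Rh via the father's Rh distribution: P(Rh+) = 5/8.
Independent loci: 1/4 × 5/8 = 5/32.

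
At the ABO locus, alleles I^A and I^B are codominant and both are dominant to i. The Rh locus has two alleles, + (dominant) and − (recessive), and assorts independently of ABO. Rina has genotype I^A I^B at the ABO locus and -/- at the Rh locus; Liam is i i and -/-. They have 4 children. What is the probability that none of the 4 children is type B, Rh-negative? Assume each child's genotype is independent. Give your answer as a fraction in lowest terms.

1/16

ABO cross I^A I^B × i i → 1/2 A, 1/2 B.
Rh cross -/- × -/- → 1 Rh-; so P(type B, Rh-negative) = 1/2 × 1 = 1/2 per child.
P(not type B, Rh-negative) = 1/2 for one child; (1/2)^4 = 1/16.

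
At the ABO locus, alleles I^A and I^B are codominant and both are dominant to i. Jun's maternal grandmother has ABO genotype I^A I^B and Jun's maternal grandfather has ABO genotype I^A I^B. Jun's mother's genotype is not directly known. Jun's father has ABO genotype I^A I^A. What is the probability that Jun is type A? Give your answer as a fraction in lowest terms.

Jun's mother's ABO genotype from I^A I^B × I^A I^B: 1/4 I^A I^A, 1/2 I^A I^B, 1/4 I^B I^B.
Crossing each possibility with the father I^A I^A and summing P(type A): 1/4·1 + 1/2·1/2 + 1/4·0 = 1/2.

1/2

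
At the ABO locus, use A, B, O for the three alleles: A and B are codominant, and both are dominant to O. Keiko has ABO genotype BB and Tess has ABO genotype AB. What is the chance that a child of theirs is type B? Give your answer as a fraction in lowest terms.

1/2

ABO cross BB × AB → offspring phenotypes: 1/2 B, 1/2 AB.
So P(type B) = 1/2.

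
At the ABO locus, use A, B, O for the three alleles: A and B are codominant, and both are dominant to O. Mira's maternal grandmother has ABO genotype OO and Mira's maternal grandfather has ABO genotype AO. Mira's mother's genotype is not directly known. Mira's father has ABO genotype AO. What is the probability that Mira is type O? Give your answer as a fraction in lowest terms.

Mira's mother's ABO genotype from OO × AO: 1/2 AO, 1/2 OO.
Crossing each possibility with the father AO and summing P(type O): 1/2·1/4 + 1/2·1/2 = 3/8.

3/8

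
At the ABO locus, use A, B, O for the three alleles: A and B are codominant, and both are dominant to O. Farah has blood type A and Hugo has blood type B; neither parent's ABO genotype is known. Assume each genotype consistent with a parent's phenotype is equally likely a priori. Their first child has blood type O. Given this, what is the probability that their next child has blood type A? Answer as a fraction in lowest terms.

Possible genotypes: Farah ∈ {AA, AO}; Hugo ∈ {BB, BO}.
Weight each parental genotype pair by prior × P(type-O child):
  AO × BO: posterior weight 1; P(next child type A) = 1/4.
Weighted sum = 1/4.

1/4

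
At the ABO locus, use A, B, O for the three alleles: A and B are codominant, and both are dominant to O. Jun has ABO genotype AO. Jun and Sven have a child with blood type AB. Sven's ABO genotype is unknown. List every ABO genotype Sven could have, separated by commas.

For each candidate genotype of Sven, check whether crossing it with AO can produce every observed child phenotype.
  AA → possible child types {A} ✗
  AB → possible child types {A, B, AB} ✓
  AO → possible child types {O, A} ✗
  BB → possible child types {B, AB} ✓
  BO → possible child types {O, A, B, AB} ✓
  OO → possible child types {O, A} ✗

AB, BB, BO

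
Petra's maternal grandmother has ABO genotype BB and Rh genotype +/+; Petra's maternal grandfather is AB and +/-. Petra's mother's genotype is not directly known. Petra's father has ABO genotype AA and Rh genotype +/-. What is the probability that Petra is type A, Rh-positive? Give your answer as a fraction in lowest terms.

7/32

Petra's mother's ABO genotype from BB × AB: 1/2 AB, 1/2 BB.
Crossing each possibility with the father AA and summing P(type A): 1/2·1/2 + 1/2·0 = 1/4.
Similarly for Rh via the mother's Rh distribution: P(Rh+) = 7/8.
Independent loci: 1/4 × 7/8 = 7/32.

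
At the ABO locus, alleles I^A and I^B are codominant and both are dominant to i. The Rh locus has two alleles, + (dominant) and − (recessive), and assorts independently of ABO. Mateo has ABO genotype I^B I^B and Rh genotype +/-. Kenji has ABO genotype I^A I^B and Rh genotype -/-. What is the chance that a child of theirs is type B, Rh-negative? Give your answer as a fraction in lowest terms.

1/4

ABO cross I^B I^B × I^A I^B → offspring phenotypes: 1/2 B, 1/2 AB.
Rh cross +/- × -/- → 1/2 Rh+, 1/2 Rh-.
Independent loci: P(type B, Rh-negative) = 1/2 × 1/2 = 1/4.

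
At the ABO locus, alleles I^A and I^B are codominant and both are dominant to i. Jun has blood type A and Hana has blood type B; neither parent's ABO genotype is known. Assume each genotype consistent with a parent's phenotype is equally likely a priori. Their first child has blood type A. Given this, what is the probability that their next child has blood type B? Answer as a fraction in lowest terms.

1/12

Possible genotypes: Jun ∈ {I^A I^A, I^A i}; Hana ∈ {I^B I^B, I^B i}.
Weight each parental genotype pair by prior × P(type-A child):
  I^A I^A × I^B i: posterior weight 2/3; P(next child type B) = 0.
  I^A i × I^B i: posterior weight 1/3; P(next child type B) = 1/4.
Weighted sum = 1/12.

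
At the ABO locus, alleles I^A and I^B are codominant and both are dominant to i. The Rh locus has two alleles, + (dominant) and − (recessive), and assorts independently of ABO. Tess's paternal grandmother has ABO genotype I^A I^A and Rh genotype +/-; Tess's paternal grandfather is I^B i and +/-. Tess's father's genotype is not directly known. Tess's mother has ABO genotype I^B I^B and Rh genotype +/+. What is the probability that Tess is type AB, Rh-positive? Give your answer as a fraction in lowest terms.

1/2

Tess's father's ABO genotype from I^A I^A × I^B i: 1/2 I^A I^B, 1/2 I^A i.
Crossing each possibility with the mother I^B I^B and summing P(type AB): 1/2·1/2 + 1/2·1/2 = 1/2.
Similarly for Rh via the father's Rh distribution: P(Rh+) = 1.
Independent loci: 1/2 × 1 = 1/2.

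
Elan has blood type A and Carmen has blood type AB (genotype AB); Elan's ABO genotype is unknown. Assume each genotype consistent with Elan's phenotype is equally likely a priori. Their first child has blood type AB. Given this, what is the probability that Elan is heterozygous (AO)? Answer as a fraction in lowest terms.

1/3

Possible genotypes: Elan ∈ {AA, AO}; Carmen ∈ {AB}.
Weight each parental genotype pair by prior × P(type-AB child):
  AA × AB: posterior weight 2/3.
  AO × AB: posterior weight 1/3.
Sum the posterior weight over pairs where Elan is AO: 1/3.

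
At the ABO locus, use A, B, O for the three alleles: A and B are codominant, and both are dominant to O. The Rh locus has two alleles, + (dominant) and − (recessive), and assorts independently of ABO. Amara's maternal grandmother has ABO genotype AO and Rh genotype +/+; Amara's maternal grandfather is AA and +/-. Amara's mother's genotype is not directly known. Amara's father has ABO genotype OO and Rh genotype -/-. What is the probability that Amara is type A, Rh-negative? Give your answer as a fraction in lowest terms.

3/16

Amara's mother's ABO genotype from AO × AA: 1/2 AA, 1/2 AO.
Crossing each possibility with the father OO and summing P(type A): 1/2·1 + 1/2·1/2 = 3/4.
Similarly for Rh via the mother's Rh distribution: P(Rh-) = 1/4.
Independent loci: 3/4 × 1/4 = 3/16.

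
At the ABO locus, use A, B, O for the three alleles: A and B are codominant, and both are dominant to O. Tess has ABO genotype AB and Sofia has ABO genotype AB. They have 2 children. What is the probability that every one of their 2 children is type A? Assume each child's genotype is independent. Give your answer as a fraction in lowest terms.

ABO cross AB × AB → 1/4 A, 1/4 B, 1/2 AB.
So P(type A) = 1/4 per child.
All 2 independent: (1/4)^2 = 1/16.

1/16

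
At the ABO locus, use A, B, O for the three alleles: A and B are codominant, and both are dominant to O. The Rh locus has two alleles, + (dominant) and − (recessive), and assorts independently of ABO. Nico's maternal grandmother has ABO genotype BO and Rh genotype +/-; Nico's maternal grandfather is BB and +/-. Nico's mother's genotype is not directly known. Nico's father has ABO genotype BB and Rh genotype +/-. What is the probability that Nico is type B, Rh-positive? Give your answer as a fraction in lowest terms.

3/4

Nico's mother's ABO genotype from BO × BB: 1/2 BB, 1/2 BO.
Crossing each possibility with the father BB and summing P(type B): 1/2·1 + 1/2·1 = 1.
Similarly for Rh via the mother's Rh distribution: P(Rh+) = 3/4.
Independent loci: 1 × 3/4 = 3/4.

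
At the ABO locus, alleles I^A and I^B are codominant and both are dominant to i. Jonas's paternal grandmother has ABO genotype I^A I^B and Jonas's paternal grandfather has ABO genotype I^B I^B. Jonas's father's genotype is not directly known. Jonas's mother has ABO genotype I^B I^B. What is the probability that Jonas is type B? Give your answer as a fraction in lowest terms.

3/4

Jonas's father's ABO genotype from I^A I^B × I^B I^B: 1/2 I^A I^B, 1/2 I^B I^B.
Crossing each possibility with the mother I^B I^B and summing P(type B): 1/2·1/2 + 1/2·1 = 3/4.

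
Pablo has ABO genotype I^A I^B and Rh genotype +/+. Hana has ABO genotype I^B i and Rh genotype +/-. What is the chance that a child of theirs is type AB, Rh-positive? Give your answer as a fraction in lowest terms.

ABO cross I^A I^B × I^B i → offspring phenotypes: 1/4 A, 1/2 B, 1/4 AB.
Rh cross +/+ × +/- → 1 Rh+.
Independent loci: P(type AB, Rh-positive) = 1/4 × 1 = 1/4.

1/4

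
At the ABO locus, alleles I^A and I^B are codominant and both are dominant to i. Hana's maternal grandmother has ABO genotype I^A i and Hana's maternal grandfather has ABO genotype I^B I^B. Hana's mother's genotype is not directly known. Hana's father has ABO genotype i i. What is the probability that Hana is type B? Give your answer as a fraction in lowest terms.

Hana's mother's ABO genotype from I^A i × I^B I^B: 1/2 I^A I^B, 1/2 I^B i.
Crossing each possibility with the father i i and summing P(type B): 1/2·1/2 + 1/2·1/2 = 1/2.

1/2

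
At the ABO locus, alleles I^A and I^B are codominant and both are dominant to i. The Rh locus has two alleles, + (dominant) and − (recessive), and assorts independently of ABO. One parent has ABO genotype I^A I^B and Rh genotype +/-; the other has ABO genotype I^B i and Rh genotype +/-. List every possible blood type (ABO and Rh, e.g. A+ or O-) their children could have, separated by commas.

A+, A-, B+, B-, AB+, AB-

Gametes from I^A I^B × I^B i give offspring ABO genotypes I^A I^B, I^A i, I^B I^B, I^B i, i.e. phenotypes A, B, AB.
Rh cross +/- × +/- → phenotypes Rh+, Rh-.
Combining independently: A+, A-, B+, B-, AB+, AB-.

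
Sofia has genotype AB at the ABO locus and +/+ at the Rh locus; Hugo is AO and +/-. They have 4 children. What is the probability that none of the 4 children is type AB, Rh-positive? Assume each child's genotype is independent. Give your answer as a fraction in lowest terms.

ABO cross AB × AO → 1/2 A, 1/4 B, 1/4 AB.
Rh cross +/+ × +/- → 1 Rh+; so P(type AB, Rh-positive) = 1/4 × 1 = 1/4 per child.
P(not type AB, Rh-positive) = 3/4 for one child; (3/4)^4 = 81/256.

81/256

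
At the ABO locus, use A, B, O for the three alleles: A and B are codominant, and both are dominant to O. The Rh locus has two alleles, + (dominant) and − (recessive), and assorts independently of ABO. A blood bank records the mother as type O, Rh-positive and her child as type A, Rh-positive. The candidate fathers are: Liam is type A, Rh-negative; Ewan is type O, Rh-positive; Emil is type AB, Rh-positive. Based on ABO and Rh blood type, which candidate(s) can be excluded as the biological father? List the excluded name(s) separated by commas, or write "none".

A candidate is excluded only if no genotype consistent with his phenotype could produce a type A, Rh-positive child with a type O, Rh-positive mother.
Ewan (type O, Rh+): no genotype consistent with that phenotype can produce a type-A Rh+ child with a type-O mother.

Ewan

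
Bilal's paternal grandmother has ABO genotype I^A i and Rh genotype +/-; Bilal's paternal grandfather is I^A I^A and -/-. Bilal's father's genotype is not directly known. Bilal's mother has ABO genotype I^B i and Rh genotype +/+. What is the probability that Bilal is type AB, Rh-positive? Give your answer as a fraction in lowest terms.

3/8

Bilal's father's ABO genotype from I^A i × I^A I^A: 1/2 I^A I^A, 1/2 I^A i.
Crossing each possibility with the mother I^B i and summing P(type AB): 1/2·1/2 + 1/2·1/4 = 3/8.
Similarly for Rh via the father's Rh distribution: P(Rh+) = 1.
Independent loci: 3/8 × 1 = 3/8.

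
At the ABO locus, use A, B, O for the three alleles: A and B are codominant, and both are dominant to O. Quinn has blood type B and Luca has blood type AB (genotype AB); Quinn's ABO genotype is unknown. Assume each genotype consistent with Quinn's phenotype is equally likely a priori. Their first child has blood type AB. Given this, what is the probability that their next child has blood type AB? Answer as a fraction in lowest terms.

Possible genotypes: Quinn ∈ {BB, BO}; Luca ∈ {AB}.
Weight each parental genotype pair by prior × P(type-AB child):
  BB × AB: posterior weight 2/3; P(next child type AB) = 1/2.
  BO × AB: posterior weight 1/3; P(next child type AB) = 1/4.
Weighted sum = 5/12.

5/12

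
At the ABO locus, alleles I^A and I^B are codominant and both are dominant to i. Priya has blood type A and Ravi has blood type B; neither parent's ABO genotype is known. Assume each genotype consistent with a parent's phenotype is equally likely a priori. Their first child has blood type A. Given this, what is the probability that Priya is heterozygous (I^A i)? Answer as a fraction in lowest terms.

Possible genotypes: Priya ∈ {I^A I^A, I^A i}; Ravi ∈ {I^B I^B, I^B i}.
Weight each parental genotype pair by prior × P(type-A child):
  I^A I^A × I^B i: posterior weight 2/3.
  I^A i × I^B i: posterior weight 1/3.
Sum the posterior weight over pairs where Priya is I^A i: 1/3.

1/3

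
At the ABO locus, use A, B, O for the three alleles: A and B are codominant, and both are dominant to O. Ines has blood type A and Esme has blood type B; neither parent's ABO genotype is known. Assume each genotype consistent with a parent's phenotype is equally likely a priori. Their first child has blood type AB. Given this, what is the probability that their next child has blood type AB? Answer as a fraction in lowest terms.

Possible genotypes: Ines ∈ {AA, AO}; Esme ∈ {BB, BO}.
Weight each parental genotype pair by prior × P(type-AB child):
  AA × BB: posterior weight 4/9; P(next child type AB) = 1.
  AA × BO: posterior weight 2/9; P(next child type AB) = 1/2.
  AO × BB: posterior weight 2/9; P(next child type AB) = 1/2.
  AO × BO: posterior weight 1/9; P(next child type AB) = 1/4.
Weighted sum = 25/36.

25/36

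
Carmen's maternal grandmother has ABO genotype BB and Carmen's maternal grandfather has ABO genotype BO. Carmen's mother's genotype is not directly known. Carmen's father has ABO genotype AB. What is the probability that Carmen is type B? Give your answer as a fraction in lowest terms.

Carmen's mother's ABO genotype from BB × BO: 1/2 BB, 1/2 BO.
Crossing each possibility with the father AB and summing P(type B): 1/2·1/2 + 1/2·1/2 = 1/2.

1/2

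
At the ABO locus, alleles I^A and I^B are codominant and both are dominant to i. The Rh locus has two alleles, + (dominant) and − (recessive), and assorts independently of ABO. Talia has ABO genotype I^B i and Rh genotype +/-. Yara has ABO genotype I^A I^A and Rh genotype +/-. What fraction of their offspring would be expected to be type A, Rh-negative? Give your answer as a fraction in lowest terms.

ABO cross I^B i × I^A I^A → offspring phenotypes: 1/2 A, 1/2 AB.
Rh cross +/- × +/- → 3/4 Rh+, 1/4 Rh-.
Independent loci: P(type A, Rh-negative) = 1/2 × 1/4 = 1/8.

1/8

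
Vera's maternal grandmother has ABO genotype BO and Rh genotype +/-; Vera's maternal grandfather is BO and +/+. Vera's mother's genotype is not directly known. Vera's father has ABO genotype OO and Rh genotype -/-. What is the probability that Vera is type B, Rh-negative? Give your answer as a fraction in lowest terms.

Vera's mother's ABO genotype from BO × BO: 1/4 BB, 1/2 BO, 1/4 OO.
Crossing each possibility with the father OO and summing P(type B): 1/4·1 + 1/2·1/2 + 1/4·0 = 1/2.
Similarly for Rh via the mother's Rh distribution: P(Rh-) = 1/4.
Independent loci: 1/2 × 1/4 = 1/8.

1/8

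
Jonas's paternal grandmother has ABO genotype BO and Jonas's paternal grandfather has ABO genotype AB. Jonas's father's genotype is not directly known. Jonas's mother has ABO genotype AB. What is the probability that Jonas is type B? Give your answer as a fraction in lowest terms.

Jonas's father's ABO genotype from BO × AB: 1/4 AB, 1/4 AO, 1/4 BB, 1/4 BO.
Crossing each possibility with the mother AB and summing P(type B): 1/4·1/4 + 1/4·1/4 + 1/4·1/2 + 1/4·1/2 = 3/8.

3/8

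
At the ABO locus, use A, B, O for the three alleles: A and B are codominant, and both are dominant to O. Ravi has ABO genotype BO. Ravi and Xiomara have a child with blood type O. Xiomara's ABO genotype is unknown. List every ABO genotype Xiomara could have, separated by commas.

AO, BO, OO

For each candidate genotype of Xiomara, check whether crossing it with BO can produce every observed child phenotype.
  AA → possible child types {A, AB} ✗
  AB → possible child types {A, B, AB} ✗
  AO → possible child types {O, A, B, AB} ✓
  BB → possible child types {B} ✗
  BO → possible child types {O, B} ✓
  OO → possible child types {O, B} ✓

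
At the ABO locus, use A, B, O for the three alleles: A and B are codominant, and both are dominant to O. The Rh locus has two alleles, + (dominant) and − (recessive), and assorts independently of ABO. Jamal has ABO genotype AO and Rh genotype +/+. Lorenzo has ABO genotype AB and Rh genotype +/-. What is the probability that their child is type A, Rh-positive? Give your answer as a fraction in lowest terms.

1/2

ABO cross AO × AB → offspring phenotypes: 1/2 A, 1/4 B, 1/4 AB.
Rh cross +/+ × +/- → 1 Rh+.
Independent loci: P(type A, Rh-positive) = 1/2 × 1 = 1/2.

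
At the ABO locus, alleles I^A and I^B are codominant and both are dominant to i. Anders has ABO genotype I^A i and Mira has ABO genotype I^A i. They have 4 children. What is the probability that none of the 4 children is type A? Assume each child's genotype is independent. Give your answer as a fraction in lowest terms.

ABO cross I^A i × I^A i → 1/4 O, 3/4 A.
So P(type A) = 3/4 per child.
P(not type A) = 1/4 for one child; (1/4)^4 = 1/256.

1/256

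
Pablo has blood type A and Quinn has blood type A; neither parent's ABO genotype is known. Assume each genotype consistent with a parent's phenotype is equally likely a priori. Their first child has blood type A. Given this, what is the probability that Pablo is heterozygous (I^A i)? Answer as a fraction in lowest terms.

7/15

Possible genotypes: Pablo ∈ {I^A I^A, I^A i}; Quinn ∈ {I^A I^A, I^A i}.
Weight each parental genotype pair by prior × P(type-A child):
  I^A I^A × I^A I^A: posterior weight 4/15.
  I^A I^A × I^A i: posterior weight 4/15.
  I^A i × I^A I^A: posterior weight 4/15.
  I^A i × I^A i: posterior weight 1/5.
Sum the posterior weight over pairs where Pablo is I^A i: 7/15.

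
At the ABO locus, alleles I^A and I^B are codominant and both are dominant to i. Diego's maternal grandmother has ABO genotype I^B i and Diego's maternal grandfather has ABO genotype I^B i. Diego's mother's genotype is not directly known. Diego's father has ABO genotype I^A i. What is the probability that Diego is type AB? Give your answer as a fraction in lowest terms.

1/4

Diego's mother's ABO genotype from I^B i × I^B i: 1/4 I^B I^B, 1/2 I^B i, 1/4 i i.
Crossing each possibility with the father I^A i and summing P(type AB): 1/4·1/2 + 1/2·1/4 + 1/4·0 = 1/4.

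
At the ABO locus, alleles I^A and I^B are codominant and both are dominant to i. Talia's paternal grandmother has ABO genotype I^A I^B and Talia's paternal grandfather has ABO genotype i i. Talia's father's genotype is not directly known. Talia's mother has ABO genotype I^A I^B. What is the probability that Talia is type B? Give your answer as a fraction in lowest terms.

Talia's father's ABO genotype from I^A I^B × i i: 1/2 I^A i, 1/2 I^B i.
Crossing each possibility with the mother I^A I^B and summing P(type B): 1/2·1/4 + 1/2·1/2 = 3/8.

3/8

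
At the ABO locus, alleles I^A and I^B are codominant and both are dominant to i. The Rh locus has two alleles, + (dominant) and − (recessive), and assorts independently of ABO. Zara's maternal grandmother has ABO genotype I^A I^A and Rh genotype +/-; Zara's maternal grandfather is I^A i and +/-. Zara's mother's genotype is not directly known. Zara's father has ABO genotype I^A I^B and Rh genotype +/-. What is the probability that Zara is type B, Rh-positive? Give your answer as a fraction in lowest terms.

3/32

Zara's mother's ABO genotype from I^A I^A × I^A i: 1/2 I^A I^A, 1/2 I^A i.
Crossing each possibility with the father I^A I^B and summing P(type B): 1/2·0 + 1/2·1/4 = 1/8.
Similarly for Rh via the mother's Rh distribution: P(Rh+) = 3/4.
Independent loci: 1/8 × 3/4 = 3/32.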